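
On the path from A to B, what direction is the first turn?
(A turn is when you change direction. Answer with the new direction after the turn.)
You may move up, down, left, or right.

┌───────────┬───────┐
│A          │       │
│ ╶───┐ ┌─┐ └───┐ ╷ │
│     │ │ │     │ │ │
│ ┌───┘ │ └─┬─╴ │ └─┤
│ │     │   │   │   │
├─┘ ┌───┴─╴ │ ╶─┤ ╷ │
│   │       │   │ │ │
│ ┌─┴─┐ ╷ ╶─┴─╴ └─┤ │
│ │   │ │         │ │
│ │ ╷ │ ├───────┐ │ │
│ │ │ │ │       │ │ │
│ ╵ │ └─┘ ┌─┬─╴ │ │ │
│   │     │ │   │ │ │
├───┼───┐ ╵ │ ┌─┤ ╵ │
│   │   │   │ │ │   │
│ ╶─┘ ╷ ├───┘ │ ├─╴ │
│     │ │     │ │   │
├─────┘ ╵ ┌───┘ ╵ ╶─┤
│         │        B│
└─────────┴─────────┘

Directions: right, right, right, right, right, down, right, right, down, left, down, right, down, right, down, down, down, right, down, left, down, right
First turn direction: down

Solution:

┌───────────┬───────┐
│A → → → → ↓│       │
│ ╶───┐ ┌─┐ └───┐ ╷ │
│     │ │ │↳ → ↓│ │ │
│ ┌───┘ │ └─┬─╴ │ └─┤
│ │     │   │↓ ↲│   │
├─┘ ┌───┴─╴ │ ╶─┤ ╷ │
│   │       │↳ ↓│ │ │
│ ┌─┴─┐ ╷ ╶─┴─╴ └─┤ │
│ │   │ │      ↳ ↓│ │
│ │ ╷ │ ├───────┐ │ │
│ │ │ │ │       │↓│ │
│ ╵ │ └─┘ ┌─┬─╴ │ │ │
│   │     │ │   │↓│ │
├───┼───┐ ╵ │ ┌─┤ ╵ │
│   │   │   │ │ │↳ ↓│
│ ╶─┘ ╷ ├───┘ │ ├─╴ │
│     │ │     │ │↓ ↲│
├─────┘ ╵ ┌───┘ ╵ ╶─┤
│         │      ↳ B│
└─────────┴─────────┘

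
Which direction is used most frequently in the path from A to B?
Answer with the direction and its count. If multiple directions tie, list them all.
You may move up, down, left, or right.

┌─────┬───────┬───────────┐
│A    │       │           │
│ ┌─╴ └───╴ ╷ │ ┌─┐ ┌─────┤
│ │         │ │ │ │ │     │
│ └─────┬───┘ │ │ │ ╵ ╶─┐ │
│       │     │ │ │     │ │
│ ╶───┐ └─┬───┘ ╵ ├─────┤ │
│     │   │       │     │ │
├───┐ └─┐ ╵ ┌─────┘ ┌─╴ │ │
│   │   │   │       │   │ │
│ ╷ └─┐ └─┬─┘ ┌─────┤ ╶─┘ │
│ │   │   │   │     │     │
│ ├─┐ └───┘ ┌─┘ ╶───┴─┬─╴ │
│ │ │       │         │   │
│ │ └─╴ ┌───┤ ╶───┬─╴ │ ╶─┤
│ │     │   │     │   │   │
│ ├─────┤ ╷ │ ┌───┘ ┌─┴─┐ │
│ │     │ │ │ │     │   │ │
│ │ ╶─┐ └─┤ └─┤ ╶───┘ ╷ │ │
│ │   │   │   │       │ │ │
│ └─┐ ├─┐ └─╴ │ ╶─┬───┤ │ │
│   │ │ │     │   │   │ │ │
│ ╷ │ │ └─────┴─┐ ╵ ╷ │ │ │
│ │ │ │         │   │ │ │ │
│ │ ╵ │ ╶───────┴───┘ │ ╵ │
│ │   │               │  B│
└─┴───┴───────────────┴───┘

Directions: down, down, right, right, right, down, right, down, right, up, right, right, up, up, up, right, right, down, down, right, up, right, right, down, down, down, down, down, left, down, right, down, down, down, down, down
Counts: {'down': 17, 'right': 13, 'up': 5, 'left': 1}
Most common: down (17 times)

Solution:

┌─────┬───────┬───────────┐
│A    │       │↱ → ↓      │
│ ┌─╴ └───╴ ╷ │ ┌─┐ ┌─────┤
│↓│         │ │↑│ │↓│↱ → ↓│
│ └─────┬───┘ │ │ │ ╵ ╶─┐ │
│↳ → → ↓│     │↑│ │↳ ↑  │↓│
│ ╶───┐ └─┬───┘ ╵ ├─────┤ │
│     │↳ ↓│↱ → ↑  │     │↓│
├───┐ └─┐ ╵ ┌─────┘ ┌─╴ │ │
│   │   │↳ ↑│       │   │↓│
│ ╷ └─┐ └─┬─┘ ┌─────┤ ╶─┘ │
│ │   │   │   │     │    ↓│
│ ├─┐ └───┘ ┌─┘ ╶───┴─┬─╴ │
│ │ │       │         │↓ ↲│
│ │ └─╴ ┌───┤ ╶───┬─╴ │ ╶─┤
│ │     │   │     │   │↳ ↓│
│ ├─────┤ ╷ │ ┌───┘ ┌─┴─┐ │
│ │     │ │ │ │     │   │↓│
│ │ ╶─┐ └─┤ └─┤ ╶───┘ ╷ │ │
│ │   │   │   │       │ │↓│
│ └─┐ ├─┐ └─╴ │ ╶─┬───┤ │ │
│   │ │ │     │   │   │ │↓│
│ ╷ │ │ └─────┴─┐ ╵ ╷ │ │ │
│ │ │ │         │   │ │ │↓│
│ │ ╵ │ ╶───────┴───┘ │ ╵ │
│ │   │               │  B│
└─┴───┴───────────────┴───┘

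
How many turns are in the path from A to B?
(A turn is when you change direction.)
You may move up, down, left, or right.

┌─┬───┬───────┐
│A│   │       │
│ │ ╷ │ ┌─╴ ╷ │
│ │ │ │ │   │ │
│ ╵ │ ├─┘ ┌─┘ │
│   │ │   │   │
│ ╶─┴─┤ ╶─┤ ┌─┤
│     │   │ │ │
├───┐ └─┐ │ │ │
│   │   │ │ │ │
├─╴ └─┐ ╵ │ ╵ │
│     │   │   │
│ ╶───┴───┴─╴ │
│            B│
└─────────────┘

Directions: down, down, down, right, right, down, right, down, right, up, up, left, up, right, up, right, up, right, down, down, left, down, down, down, right, down
Number of turns: 18

Solution:

┌─┬───┬───────┐
│A│   │    ↱ ↓│
│ │ ╷ │ ┌─╴ ╷ │
│↓│ │ │ │↱ ↑│↓│
│ ╵ │ ├─┘ ┌─┘ │
│↓  │ │↱ ↑│↓ ↲│
│ ╶─┴─┤ ╶─┤ ┌─┤
│↳ → ↓│↑ ↰│↓│ │
├───┐ └─┐ │ │ │
│   │↳ ↓│↑│↓│ │
├─╴ └─┐ ╵ │ ╵ │
│     │↳ ↑│↳ ↓│
│ ╶───┴───┴─╴ │
│            B│
└─────────────┘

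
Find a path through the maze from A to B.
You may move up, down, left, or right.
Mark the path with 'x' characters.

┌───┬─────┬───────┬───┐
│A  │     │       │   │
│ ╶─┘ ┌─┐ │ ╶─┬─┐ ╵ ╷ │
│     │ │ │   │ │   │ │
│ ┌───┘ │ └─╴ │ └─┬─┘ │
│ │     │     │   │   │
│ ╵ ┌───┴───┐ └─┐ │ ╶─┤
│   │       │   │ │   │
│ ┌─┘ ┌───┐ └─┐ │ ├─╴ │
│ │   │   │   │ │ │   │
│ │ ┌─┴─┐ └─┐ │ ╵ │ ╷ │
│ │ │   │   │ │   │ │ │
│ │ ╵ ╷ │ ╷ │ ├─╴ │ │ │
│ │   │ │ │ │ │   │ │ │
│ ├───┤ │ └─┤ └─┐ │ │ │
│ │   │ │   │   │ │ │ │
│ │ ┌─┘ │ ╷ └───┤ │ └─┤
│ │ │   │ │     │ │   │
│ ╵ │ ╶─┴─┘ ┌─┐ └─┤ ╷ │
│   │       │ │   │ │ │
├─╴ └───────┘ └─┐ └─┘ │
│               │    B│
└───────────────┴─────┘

Finding the shortest path through the maze:
Path length: 34 steps
Directions: down → right → right → up → right → right → down → down → right → right → up → left → up → right → right → right → down → right → up → right → down → down → left → down → right → down → left → down → down → down → down → right → down → down

Solution:

┌───┬─────┬───────┬───┐
│A  │x x x│x x x x│x x│
│ ╶─┘ ┌─┐ │ ╶─┬─┐ ╵ ╷ │
│x x x│ │x│x x│ │x x│x│
│ ┌───┘ │ └─╴ │ └─┬─┘ │
│ │     │x x x│   │x x│
│ ╵ ┌───┴───┐ └─┐ │ ╶─┤
│   │       │   │ │x x│
│ ┌─┘ ┌───┐ └─┐ │ ├─╴ │
│ │   │   │   │ │ │x x│
│ │ ┌─┴─┐ └─┐ │ ╵ │ ╷ │
│ │ │   │   │ │   │x│ │
│ │ ╵ ╷ │ ╷ │ ├─╴ │ │ │
│ │   │ │ │ │ │   │x│ │
│ ├───┤ │ └─┤ └─┐ │ │ │
│ │   │ │   │   │ │x│ │
│ │ ┌─┘ │ ╷ └───┤ │ └─┤
│ │ │   │ │     │ │x x│
│ ╵ │ ╶─┴─┘ ┌─┐ └─┤ ╷ │
│   │       │ │   │ │x│
├─╴ └───────┘ └─┐ └─┘ │
│               │    B│
└───────────────┴─────┘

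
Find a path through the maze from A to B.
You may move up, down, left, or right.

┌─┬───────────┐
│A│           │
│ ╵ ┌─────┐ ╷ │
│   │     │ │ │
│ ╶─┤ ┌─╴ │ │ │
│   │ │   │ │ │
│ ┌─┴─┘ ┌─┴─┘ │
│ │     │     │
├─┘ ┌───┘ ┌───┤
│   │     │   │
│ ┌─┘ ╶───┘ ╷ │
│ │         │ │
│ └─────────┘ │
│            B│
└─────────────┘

Finding the shortest path through the maze:
Path length: 24 steps
Directions: down → right → up → right → right → right → right → right → down → down → down → left → left → down → left → left → down → right → right → right → up → right → down → down

Solution:

┌─┬───────────┐
│A│↱ → → → → ↓│
│ ╵ ┌─────┐ ╷ │
│↳ ↑│     │ │↓│
│ ╶─┤ ┌─╴ │ │ │
│   │ │   │ │↓│
│ ┌─┴─┘ ┌─┴─┘ │
│ │     │↓ ← ↲│
├─┘ ┌───┘ ┌───┤
│   │↓ ← ↲│↱ ↓│
│ ┌─┘ ╶───┘ ╷ │
│ │  ↳ → → ↑│↓│
│ └─────────┘ │
│            B│
└─────────────┘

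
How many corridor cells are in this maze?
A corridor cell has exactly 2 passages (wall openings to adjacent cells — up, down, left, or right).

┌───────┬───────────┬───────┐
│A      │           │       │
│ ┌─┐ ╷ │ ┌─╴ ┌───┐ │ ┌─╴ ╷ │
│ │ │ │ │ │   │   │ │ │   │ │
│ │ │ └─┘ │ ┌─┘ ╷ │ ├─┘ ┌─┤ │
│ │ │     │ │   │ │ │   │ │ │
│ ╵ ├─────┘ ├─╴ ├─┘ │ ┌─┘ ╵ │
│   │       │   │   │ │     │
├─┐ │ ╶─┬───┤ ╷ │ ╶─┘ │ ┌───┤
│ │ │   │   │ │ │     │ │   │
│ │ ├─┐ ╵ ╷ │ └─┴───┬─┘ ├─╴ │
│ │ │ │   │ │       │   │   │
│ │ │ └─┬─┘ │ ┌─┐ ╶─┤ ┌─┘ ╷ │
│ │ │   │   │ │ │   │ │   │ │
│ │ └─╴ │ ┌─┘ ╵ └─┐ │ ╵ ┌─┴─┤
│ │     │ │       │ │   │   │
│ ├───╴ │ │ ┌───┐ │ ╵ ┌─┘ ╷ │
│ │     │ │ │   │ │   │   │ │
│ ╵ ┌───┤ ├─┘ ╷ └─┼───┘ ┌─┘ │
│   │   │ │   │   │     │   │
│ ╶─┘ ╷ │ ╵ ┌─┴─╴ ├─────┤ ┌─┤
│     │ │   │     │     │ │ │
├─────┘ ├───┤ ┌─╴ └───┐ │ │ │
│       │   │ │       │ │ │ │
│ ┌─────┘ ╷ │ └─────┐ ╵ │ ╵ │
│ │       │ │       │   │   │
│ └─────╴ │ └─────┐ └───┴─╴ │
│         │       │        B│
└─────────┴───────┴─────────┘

Counting cells with exactly 2 passages:
Total corridor cells: 156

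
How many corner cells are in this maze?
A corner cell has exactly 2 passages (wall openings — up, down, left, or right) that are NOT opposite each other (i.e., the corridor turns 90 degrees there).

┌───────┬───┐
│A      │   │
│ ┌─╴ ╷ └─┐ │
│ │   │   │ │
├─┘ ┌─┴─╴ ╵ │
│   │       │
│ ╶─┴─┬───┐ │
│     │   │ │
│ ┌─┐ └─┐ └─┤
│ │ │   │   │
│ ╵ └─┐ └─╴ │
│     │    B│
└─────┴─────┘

Counting corner cells (2 non-opposite passages):
Total corners: 18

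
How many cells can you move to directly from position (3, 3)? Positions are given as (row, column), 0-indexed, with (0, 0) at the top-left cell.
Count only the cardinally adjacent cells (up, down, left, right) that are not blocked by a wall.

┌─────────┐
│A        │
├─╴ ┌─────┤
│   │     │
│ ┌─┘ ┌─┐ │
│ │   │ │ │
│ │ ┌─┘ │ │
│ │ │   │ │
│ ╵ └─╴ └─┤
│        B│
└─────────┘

Checking passable neighbors of (3, 3):
Neighbors: (2, 3), (4, 3), (3, 2)
Count: 3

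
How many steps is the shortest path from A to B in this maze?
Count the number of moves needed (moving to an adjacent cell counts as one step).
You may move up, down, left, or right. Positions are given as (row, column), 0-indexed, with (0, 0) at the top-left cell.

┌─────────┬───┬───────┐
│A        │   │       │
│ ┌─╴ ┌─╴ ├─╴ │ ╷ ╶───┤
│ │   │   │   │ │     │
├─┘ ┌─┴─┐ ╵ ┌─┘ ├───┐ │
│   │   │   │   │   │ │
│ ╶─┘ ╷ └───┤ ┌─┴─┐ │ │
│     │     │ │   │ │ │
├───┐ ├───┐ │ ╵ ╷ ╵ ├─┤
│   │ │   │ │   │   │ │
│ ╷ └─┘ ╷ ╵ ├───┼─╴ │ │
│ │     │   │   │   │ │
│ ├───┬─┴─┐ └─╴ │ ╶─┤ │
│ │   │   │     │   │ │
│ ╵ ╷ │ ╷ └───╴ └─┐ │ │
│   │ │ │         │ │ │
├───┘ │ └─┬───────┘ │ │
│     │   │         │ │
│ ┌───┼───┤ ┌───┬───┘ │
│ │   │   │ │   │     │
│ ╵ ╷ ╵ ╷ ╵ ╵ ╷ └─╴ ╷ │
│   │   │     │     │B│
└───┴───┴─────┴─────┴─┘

Using BFS to find shortest path:
Start: (0, 0), End: (10, 10)
Path found:
(0,0) → (0,1) → (0,2) → (1,2) → (1,1) → (2,1) → (2,0) → (3,0) → (3,1) → (3,2) → (2,2) → (2,3) → (3,3) → (3,4) → (3,5) → (4,5) → (5,5) → (5,4) → (4,4) → (4,3) → (5,3) → (5,2) → (5,1) → (4,1) → (4,0) → (5,0) → (6,0) → (7,0) → (7,1) → (6,1) → (6,2) → (7,2) → (8,2) → (8,1) → (8,0) → (9,0) → (10,0) → (10,1) → (9,1) → (9,2) → (10,2) → (10,3) → (9,3) → (9,4) → (10,4) → (10,5) → (10,6) → (9,6) → (9,7) → (10,7) → (10,8) → (10,9) → (9,9) → (9,10) → (10,10)
Number of steps: 54

Solution:

┌─────────┬───┬───────┐
│A → ↓    │   │       │
│ ┌─╴ ┌─╴ ├─╴ │ ╷ ╶───┤
│ │↓ ↲│   │   │ │     │
├─┘ ┌─┴─┐ ╵ ┌─┘ ├───┐ │
│↓ ↲│↱ ↓│   │   │   │ │
│ ╶─┘ ╷ └───┤ ┌─┴─┐ │ │
│↳ → ↑│↳ → ↓│ │   │ │ │
├───┐ ├───┐ │ ╵ ╷ ╵ ├─┤
│↓ ↰│ │↓ ↰│↓│   │   │ │
│ ╷ └─┘ ╷ ╵ ├───┼─╴ │ │
│↓│↑ ← ↲│↑ ↲│   │   │ │
│ ├───┬─┴─┐ └─╴ │ ╶─┤ │
│↓│↱ ↓│   │     │   │ │
│ ╵ ╷ │ ╷ └───╴ └─┐ │ │
│↳ ↑│↓│ │         │ │ │
├───┘ │ └─┬───────┘ │ │
│↓ ← ↲│   │         │ │
│ ┌───┼───┤ ┌───┬───┘ │
│↓│↱ ↓│↱ ↓│ │↱ ↓│  ↱ ↓│
│ ╵ ╷ ╵ ╷ ╵ ╵ ╷ └─╴ ╷ │
│↳ ↑│↳ ↑│↳ → ↑│↳ → ↑│B│
└───┴───┴─────┴─────┴─┘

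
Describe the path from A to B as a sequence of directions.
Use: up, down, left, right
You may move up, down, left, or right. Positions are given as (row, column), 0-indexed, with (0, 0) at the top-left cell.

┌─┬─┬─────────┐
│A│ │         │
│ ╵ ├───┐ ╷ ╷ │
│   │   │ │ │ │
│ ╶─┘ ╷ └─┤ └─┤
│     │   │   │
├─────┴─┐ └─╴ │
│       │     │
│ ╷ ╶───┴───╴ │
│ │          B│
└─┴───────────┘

Finding the path and converting it to directions:
Path through cells: (0,0) → (1,0) → (2,0) → (2,1) → (2,2) → (1,2) → (1,3) → (2,3) → (2,4) → (3,4) → (3,5) → (3,6) → (4,6)
Directions: down, down, right, right, up, right, down, right, down, right, right, down

Solution:

┌─┬─┬─────────┐
│A│ │         │
│ ╵ ├───┐ ╷ ╷ │
│↓  │↱ ↓│ │ │ │
│ ╶─┘ ╷ └─┤ └─┤
│↳ → ↑│↳ ↓│   │
├─────┴─┐ └─╴ │
│       │↳ → ↓│
│ ╷ ╶───┴───╴ │
│ │          B│
└─┴───────────┘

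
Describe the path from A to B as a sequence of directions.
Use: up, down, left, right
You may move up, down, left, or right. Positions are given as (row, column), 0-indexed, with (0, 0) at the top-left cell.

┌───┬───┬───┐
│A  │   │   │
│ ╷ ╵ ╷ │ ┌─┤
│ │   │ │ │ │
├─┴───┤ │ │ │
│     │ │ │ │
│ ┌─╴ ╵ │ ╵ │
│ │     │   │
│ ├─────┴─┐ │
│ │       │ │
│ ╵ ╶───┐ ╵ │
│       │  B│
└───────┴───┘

Finding the path and converting it to directions:
Path through cells: (0,0) → (0,1) → (1,1) → (1,2) → (0,2) → (0,3) → (1,3) → (2,3) → (3,3) → (3,2) → (2,2) → (2,1) → (2,0) → (3,0) → (4,0) → (5,0) → (5,1) → (4,1) → (4,2) → (4,3) → (4,4) → (5,4) → (5,5)
Directions: right, down, right, up, right, down, down, down, left, up, left, left, down, down, down, right, up, right, right, right, down, right

Solution:

┌───┬───┬───┐
│A ↓│↱ ↓│   │
│ ╷ ╵ ╷ │ ┌─┤
│ │↳ ↑│↓│ │ │
├─┴───┤ │ │ │
│↓ ← ↰│↓│ │ │
│ ┌─╴ ╵ │ ╵ │
│↓│  ↑ ↲│   │
│ ├─────┴─┐ │
│↓│↱ → → ↓│ │
│ ╵ ╶───┐ ╵ │
│↳ ↑    │↳ B│
└───────┴───┘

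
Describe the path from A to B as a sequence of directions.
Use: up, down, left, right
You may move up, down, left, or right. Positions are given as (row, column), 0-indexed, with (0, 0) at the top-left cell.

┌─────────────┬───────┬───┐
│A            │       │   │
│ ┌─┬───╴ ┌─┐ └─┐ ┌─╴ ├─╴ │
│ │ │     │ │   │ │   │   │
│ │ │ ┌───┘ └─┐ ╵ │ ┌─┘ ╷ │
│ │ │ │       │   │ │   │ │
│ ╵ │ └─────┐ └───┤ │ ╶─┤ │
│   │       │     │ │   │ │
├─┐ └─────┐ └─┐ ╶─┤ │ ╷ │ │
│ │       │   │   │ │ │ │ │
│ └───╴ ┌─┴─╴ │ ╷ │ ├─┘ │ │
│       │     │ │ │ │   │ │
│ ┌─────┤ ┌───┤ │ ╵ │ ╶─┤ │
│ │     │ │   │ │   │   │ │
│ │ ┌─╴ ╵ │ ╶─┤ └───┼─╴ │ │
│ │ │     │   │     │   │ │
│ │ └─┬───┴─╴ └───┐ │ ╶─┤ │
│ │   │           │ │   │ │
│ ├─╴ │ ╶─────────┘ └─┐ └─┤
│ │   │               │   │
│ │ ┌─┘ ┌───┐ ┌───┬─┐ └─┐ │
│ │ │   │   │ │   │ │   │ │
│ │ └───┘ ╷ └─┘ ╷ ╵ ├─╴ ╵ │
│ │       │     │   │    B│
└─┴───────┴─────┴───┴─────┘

Finding the path and converting it to directions:
Path through cells: (0,0) → (0,1) → (0,2) → (0,3) → (0,4) → (0,5) → (0,6) → (1,6) → (1,7) → (2,7) → (2,8) → (1,8) → (0,8) → (0,9) → (0,10) → (1,10) → (1,9) → (2,9) → (3,9) → (4,9) → (5,9) → (6,9) → (6,8) → (5,8) → (4,8) → (4,7) → (5,7) → (6,7) → (7,7) → (7,8) → (7,9) → (8,9) → (9,9) → (9,10) → (10,10) → (10,11) → (11,11) → (11,12)
Directions: right, right, right, right, right, right, down, right, down, right, up, up, right, right, down, left, down, down, down, down, down, left, up, up, left, down, down, down, right, right, down, down, right, down, right, down, right

Solution:

┌─────────────┬───────┬───┐
│A → → → → → ↓│  ↱ → ↓│   │
│ ┌─┬───╴ ┌─┐ └─┐ ┌─╴ ├─╴ │
│ │ │     │ │↳ ↓│↑│↓ ↲│   │
│ │ │ ┌───┘ └─┐ ╵ │ ┌─┘ ╷ │
│ │ │ │       │↳ ↑│↓│   │ │
│ ╵ │ └─────┐ └───┤ │ ╶─┤ │
│   │       │     │↓│   │ │
├─┐ └─────┐ └─┐ ╶─┤ │ ╷ │ │
│ │       │   │↓ ↰│↓│ │ │ │
│ └───╴ ┌─┴─╴ │ ╷ │ ├─┘ │ │
│       │     │↓│↑│↓│   │ │
│ ┌─────┤ ┌───┤ │ ╵ │ ╶─┤ │
│ │     │ │   │↓│↑ ↲│   │ │
│ │ ┌─╴ ╵ │ ╶─┤ └───┼─╴ │ │
│ │ │     │   │↳ → ↓│   │ │
│ │ └─┬───┴─╴ └───┐ │ ╶─┤ │
│ │   │           │↓│   │ │
│ ├─╴ │ ╶─────────┘ └─┐ └─┤
│ │   │            ↳ ↓│   │
│ │ ┌─┘ ┌───┐ ┌───┬─┐ └─┐ │
│ │ │   │   │ │   │ │↳ ↓│ │
│ │ └───┘ ╷ └─┘ ╷ ╵ ├─╴ ╵ │
│ │       │     │   │  ↳ B│
└─┴───────┴─────┴───┴─────┘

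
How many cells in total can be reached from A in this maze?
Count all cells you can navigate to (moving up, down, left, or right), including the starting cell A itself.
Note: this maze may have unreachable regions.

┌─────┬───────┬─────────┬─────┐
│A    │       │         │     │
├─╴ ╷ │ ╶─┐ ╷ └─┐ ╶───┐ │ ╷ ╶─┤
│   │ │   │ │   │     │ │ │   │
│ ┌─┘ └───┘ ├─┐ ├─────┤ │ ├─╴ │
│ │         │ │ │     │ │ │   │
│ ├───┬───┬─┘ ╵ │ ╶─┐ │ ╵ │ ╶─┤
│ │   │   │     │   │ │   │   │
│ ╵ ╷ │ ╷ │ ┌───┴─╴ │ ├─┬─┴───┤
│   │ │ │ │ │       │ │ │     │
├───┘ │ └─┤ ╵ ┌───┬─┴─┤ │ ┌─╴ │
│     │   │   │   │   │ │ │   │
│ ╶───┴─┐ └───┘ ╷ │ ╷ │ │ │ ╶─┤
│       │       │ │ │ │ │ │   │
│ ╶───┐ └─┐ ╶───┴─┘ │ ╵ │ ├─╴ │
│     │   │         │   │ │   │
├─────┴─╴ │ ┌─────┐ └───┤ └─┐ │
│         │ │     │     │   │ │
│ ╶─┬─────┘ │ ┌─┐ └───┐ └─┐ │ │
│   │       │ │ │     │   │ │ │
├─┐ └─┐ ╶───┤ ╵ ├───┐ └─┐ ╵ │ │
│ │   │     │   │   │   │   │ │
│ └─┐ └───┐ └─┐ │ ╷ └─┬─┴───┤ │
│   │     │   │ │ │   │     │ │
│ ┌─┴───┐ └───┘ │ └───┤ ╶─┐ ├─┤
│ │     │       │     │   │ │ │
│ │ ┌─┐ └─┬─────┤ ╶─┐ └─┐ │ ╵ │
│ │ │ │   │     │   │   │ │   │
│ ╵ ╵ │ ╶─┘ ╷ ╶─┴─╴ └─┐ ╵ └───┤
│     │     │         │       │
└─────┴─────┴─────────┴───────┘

Using BFS/flood-fill to find all reachable cells from A:
Maze size: 15 × 15 = 225 total cells
138 cell(s) are walled off and cannot be reached from A.
Reachable cells: 87

Reachable region (· marks reachable cells):

┌─────┬───────┬─────────┬─────┐
│A · ·│· · · ·│         │     │
├─╴ ╷ │ ╶─┐ ╷ └─┐ ╶───┐ │ ╷ ╶─┤
│· ·│·│· ·│·│· ·│     │ │ │   │
│ ┌─┘ └───┘ ├─┐ ├─────┤ │ ├─╴ │
│·│· · · · ·│·│·│· · ·│ │ │   │
│ ├───┬───┬─┘ ╵ │ ╶─┐ │ ╵ │ ╶─┤
│·│· ·│   │· · ·│· ·│·│   │   │
│ ╵ ╷ │ ╷ │ ┌───┴─╴ │ ├─┬─┴───┤
│· ·│·│ │ │·│· · · ·│·│ │     │
├───┘ │ └─┤ ╵ ┌───┬─┴─┤ │ ┌─╴ │
│· · ·│   │· ·│   │   │ │ │   │
│ ╶───┴─┐ └───┘ ╷ │ ╷ │ │ │ ╶─┤
│· · · ·│       │ │ │ │ │ │   │
│ ╶───┐ └─┐ ╶───┴─┘ │ ╵ │ ├─╴ │
│· · ·│· ·│         │   │ │   │
├─────┴─╴ │ ┌─────┐ └───┤ └─┐ │
│· · · · ·│ │· · ·│     │   │ │
│ ╶─┬─────┘ │ ┌─┐ └───┐ └─┐ │ │
│· ·│       │·│·│· · ·│   │ │ │
├─┐ └─┐ ╶───┤ ╵ ├───┐ └─┐ ╵ │ │
│ │· ·│     │· ·│   │· ·│   │ │
│ └─┐ └───┐ └─┐ │ ╷ └─┬─┴───┤ │
│   │· · ·│   │·│ │   │     │ │
│ ┌─┴───┐ └───┘ │ └───┤ ╶─┐ ├─┤
│ │     │· · · ·│     │   │ │ │
│ │ ┌─┐ └─┬─────┤ ╶─┐ └─┐ │ ╵ │
│ │ │ │   │     │   │   │ │   │
│ ╵ ╵ │ ╶─┘ ╷ ╶─┴─╴ └─┐ ╵ └───┤
│     │     │         │       │
└─────┴─────┴─────────┴───────┘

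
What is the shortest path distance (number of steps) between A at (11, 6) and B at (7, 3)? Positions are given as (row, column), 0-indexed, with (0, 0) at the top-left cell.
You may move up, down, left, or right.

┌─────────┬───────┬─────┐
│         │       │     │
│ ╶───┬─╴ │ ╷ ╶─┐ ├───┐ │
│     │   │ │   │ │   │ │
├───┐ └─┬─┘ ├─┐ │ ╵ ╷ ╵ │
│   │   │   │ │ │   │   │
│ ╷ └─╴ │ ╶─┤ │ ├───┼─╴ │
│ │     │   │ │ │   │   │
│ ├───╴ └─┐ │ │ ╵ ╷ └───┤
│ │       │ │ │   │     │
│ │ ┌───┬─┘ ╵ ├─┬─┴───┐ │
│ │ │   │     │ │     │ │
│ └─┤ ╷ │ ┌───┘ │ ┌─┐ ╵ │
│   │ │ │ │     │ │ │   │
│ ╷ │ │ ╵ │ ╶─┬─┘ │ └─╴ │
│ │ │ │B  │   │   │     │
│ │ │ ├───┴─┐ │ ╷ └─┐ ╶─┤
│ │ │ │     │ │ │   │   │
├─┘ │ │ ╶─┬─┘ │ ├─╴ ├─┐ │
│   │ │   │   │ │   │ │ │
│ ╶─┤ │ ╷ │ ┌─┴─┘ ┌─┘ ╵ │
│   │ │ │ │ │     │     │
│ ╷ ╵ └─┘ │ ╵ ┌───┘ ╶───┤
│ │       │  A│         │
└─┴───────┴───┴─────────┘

Finding path from (11, 6) to (7, 3):
Path: (11,6) → (10,6) → (10,7) → (10,8) → (9,8) → (9,9) → (8,9) → (8,8) → (7,8) → (6,8) → (5,8) → (5,9) → (5,10) → (6,10) → (6,11) → (5,11) → (4,11) → (4,10) → (4,9) → (3,9) → (3,8) → (4,8) → (4,7) → (3,7) → (2,7) → (1,7) → (1,6) → (0,6) → (0,5) → (1,5) → (2,5) → (2,4) → (3,4) → (3,5) → (4,5) → (5,5) → (5,4) → (6,4) → (7,4) → (7,3)
Distance: 39 steps

Solution:

┌─────────┬───────┬─────┐
│         │↓ ↰    │     │
│ ╶───┬─╴ │ ╷ ╶─┐ ├───┐ │
│     │   │↓│↑ ↰│ │   │ │
├───┐ └─┬─┘ ├─┐ │ ╵ ╷ ╵ │
│   │   │↓ ↲│ │↑│   │   │
│ ╷ └─╴ │ ╶─┤ │ ├───┼─╴ │
│ │     │↳ ↓│ │↑│↓ ↰│   │
│ ├───╴ └─┐ │ │ ╵ ╷ └───┤
│ │       │↓│ │↑ ↲│↑ ← ↰│
│ │ ┌───┬─┘ ╵ ├─┬─┴───┐ │
│ │ │   │↓ ↲  │ │↱ → ↓│↑│
│ └─┤ ╷ │ ┌───┘ │ ┌─┐ ╵ │
│   │ │ │↓│     │↑│ │↳ ↑│
│ ╷ │ │ ╵ │ ╶─┬─┘ │ └─╴ │
│ │ │ │B ↲│   │  ↑│     │
│ │ │ ├───┴─┐ │ ╷ └─┐ ╶─┤
│ │ │ │     │ │ │↑ ↰│   │
├─┘ │ │ ╶─┬─┘ │ ├─╴ ├─┐ │
│   │ │   │   │ │↱ ↑│ │ │
│ ╶─┤ │ ╷ │ ┌─┴─┘ ┌─┘ ╵ │
│   │ │ │ │ │↱ → ↑│     │
│ ╷ ╵ └─┘ │ ╵ ┌───┘ ╶───┤
│ │       │  A│         │
└─┴───────┴───┴─────────┘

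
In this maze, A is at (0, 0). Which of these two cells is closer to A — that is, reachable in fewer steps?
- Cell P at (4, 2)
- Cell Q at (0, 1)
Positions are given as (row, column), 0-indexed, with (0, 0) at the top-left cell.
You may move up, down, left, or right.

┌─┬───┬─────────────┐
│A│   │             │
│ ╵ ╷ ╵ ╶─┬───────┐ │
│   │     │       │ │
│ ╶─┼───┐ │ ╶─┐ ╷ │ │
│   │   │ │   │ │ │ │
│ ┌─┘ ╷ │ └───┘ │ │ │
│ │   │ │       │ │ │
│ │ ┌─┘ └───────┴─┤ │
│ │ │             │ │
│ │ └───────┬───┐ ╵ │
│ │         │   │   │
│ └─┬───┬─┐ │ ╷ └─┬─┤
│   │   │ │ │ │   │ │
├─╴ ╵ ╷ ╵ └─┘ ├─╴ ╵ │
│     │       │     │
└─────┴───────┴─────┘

Shortest path A → P at (4, 2): 26 steps
Shortest path A → Q at (0, 1): 3 steps

Q is closer (3 steps vs 26 steps).

Path to P:

┌─┬───┬─────────────┐
│A│↱ ↓│↱ → → → → → ↓│
│ ╵ ╷ ╵ ╶─┬───────┐ │
│↳ ↑│↳ ↑  │       │↓│
│ ╶─┼───┐ │ ╶─┐ ╷ │ │
│   │   │ │   │ │ │↓│
│ ┌─┘ ╷ │ └───┘ │ │ │
│ │   │ │       │ │↓│
│ │ ┌─┘ └───────┴─┤ │
│ │ │P ← ← ← ← ← ↰│↓│
│ │ └───────┬───┐ ╵ │
│ │         │   │↑ ↲│
│ └─┬───┬─┐ │ ╷ └─┬─┤
│   │   │ │ │ │   │ │
├─╴ ╵ ╷ ╵ └─┘ ├─╴ ╵ │
│     │       │     │
└─────┴───────┴─────┘

Path to Q:

┌─┬───┬─────────────┐
│A│Q  │             │
│ ╵ ╷ ╵ ╶─┬───────┐ │
│↳ ↑│     │       │ │
│ ╶─┼───┐ │ ╶─┐ ╷ │ │
│   │   │ │   │ │ │ │
│ ┌─┘ ╷ │ └───┘ │ │ │
│ │   │ │       │ │ │
│ │ ┌─┘ └───────┴─┤ │
│ │ │             │ │
│ │ └───────┬───┐ ╵ │
│ │         │   │   │
│ └─┬───┬─┐ │ ╷ └─┬─┤
│   │   │ │ │ │   │ │
├─╴ ╵ ╷ ╵ └─┘ ├─╴ ╵ │
│     │       │     │
└─────┴───────┴─────┘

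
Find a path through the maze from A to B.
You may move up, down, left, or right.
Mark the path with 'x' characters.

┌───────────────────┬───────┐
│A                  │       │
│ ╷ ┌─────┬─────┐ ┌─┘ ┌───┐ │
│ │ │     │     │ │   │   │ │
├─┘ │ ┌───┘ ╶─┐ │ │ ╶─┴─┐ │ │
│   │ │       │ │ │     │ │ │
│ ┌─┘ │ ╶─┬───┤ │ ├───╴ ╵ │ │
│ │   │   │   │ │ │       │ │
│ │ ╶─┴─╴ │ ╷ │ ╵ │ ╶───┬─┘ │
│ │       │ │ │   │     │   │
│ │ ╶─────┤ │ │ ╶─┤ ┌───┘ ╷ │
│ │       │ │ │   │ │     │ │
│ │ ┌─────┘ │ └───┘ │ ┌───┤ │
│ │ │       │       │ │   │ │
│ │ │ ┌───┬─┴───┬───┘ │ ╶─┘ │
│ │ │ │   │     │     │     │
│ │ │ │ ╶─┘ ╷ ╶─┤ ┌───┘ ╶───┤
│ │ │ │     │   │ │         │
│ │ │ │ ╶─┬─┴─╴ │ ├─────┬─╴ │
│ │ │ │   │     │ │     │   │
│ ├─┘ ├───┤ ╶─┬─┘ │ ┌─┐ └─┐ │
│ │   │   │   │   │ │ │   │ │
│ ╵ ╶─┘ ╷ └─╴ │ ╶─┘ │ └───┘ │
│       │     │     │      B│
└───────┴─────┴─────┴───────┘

Finding the shortest path through the maze:
Path length: 62 steps
Directions: right → down → down → left → down → down → down → down → down → down → down → down → down → right → up → right → up → up → up → up → right → right → right → up → up → up → right → down → down → down → right → right → right → up → up → up → right → right → up → left → left → up → right → up → right → right → right → down → down → down → down → down → down → down → left → left → down → right → right → down → down → down

Solution:

┌───────────────────┬───────┐
│A x                │x x x x│
│ ╷ ┌─────┬─────┐ ┌─┘ ┌───┐ │
│ │x│     │     │ │x x│   │x│
├─┘ │ ┌───┘ ╶─┐ │ │ ╶─┴─┐ │ │
│x x│ │       │ │ │x x x│ │x│
│ ┌─┘ │ ╶─┬───┤ │ ├───╴ ╵ │ │
│x│   │   │x x│ │ │x x x  │x│
│ │ ╶─┴─╴ │ ╷ │ ╵ │ ╶───┬─┘ │
│x│       │x│x│   │x    │  x│
│ │ ╶─────┤ │ │ ╶─┤ ┌───┘ ╷ │
│x│       │x│x│   │x│     │x│
│ │ ┌─────┘ │ └───┘ │ ┌───┤ │
│x│ │x x x x│x x x x│ │   │x│
│ │ │ ┌───┬─┴───┬───┘ │ ╶─┘ │
│x│ │x│   │     │     │x x x│
│ │ │ │ ╶─┘ ╷ ╶─┤ ┌───┘ ╶───┤
│x│ │x│     │   │ │    x x x│
│ │ │ │ ╶─┬─┴─╴ │ ├─────┬─╴ │
│x│ │x│   │     │ │     │  x│
│ ├─┘ ├───┤ ╶─┬─┘ │ ┌─┐ └─┐ │
│x│x x│   │   │   │ │ │   │x│
│ ╵ ╶─┘ ╷ └─╴ │ ╶─┘ │ └───┘ │
│x x    │     │     │      B│
└───────┴─────┴─────┴───────┘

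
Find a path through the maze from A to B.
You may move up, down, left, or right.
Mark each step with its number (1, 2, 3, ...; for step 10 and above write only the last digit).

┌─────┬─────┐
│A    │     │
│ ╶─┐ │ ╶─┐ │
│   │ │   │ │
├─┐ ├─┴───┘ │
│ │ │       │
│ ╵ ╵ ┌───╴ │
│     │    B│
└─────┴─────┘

Finding the shortest path through the maze:
Path length: 10 steps
Directions: down → right → down → down → right → up → right → right → right → down

Solution:

┌─────┬─────┐
│A    │     │
│ ╶─┐ │ ╶─┐ │
│1 2│ │   │ │
├─┐ ├─┴───┘ │
│ │3│6 7 8 9│
│ ╵ ╵ ┌───╴ │
│  4 5│    B│
└─────┴─────┘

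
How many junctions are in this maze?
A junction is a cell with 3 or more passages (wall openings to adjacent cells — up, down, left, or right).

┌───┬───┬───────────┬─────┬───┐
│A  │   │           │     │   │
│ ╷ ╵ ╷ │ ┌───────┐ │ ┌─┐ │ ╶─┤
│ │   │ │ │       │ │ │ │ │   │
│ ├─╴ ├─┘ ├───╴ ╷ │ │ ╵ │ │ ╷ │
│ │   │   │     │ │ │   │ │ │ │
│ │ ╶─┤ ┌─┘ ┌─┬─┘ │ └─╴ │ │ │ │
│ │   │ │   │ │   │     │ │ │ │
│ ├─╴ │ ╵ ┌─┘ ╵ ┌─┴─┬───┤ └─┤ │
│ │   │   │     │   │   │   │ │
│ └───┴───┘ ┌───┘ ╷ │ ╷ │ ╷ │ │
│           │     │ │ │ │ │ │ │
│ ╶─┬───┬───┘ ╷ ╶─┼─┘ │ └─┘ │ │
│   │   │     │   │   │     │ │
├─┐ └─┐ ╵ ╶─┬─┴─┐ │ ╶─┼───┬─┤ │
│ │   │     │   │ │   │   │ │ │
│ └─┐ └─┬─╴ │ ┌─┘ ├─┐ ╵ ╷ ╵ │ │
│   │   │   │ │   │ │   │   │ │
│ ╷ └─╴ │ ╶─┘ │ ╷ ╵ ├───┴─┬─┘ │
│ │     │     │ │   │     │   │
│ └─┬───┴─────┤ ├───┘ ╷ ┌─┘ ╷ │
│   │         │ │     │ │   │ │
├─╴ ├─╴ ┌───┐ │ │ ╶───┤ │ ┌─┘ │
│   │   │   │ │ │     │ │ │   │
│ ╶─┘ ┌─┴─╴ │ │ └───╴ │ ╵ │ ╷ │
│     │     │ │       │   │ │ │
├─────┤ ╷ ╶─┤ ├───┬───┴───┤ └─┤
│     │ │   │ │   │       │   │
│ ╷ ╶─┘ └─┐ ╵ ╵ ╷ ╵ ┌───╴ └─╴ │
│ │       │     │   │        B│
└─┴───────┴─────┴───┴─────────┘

Checking each cell for number of passages:

Junctions found (3+ passages):
  (1, 2): 3 passages
  (1, 7): 3 passages
  (1, 13): 3 passages
  (2, 11): 3 passages
  (4, 6): 3 passages
  (4, 12): 3 passages
  (5, 0): 3 passages
  (5, 7): 3 passages
  (7, 4): 3 passages
  (8, 0): 3 passages
  (8, 8): 3 passages
  (9, 11): 3 passages
  (9, 14): 3 passages
  (10, 3): 3 passages
  (11, 14): 3 passages
  (12, 4): 3 passages
  (13, 1): 3 passages
  (14, 3): 3 passages
  (14, 6): 3 passages
  (14, 12): 3 passages
Total junctions: 20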